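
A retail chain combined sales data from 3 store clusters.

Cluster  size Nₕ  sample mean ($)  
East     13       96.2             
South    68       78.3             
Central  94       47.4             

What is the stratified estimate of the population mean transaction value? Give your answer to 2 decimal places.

63.03

N = 13 + 68 + 94 = 175.
Weight each subgroup mean by Nₕ/N and sum.
Σ Nₕx̄ₕ = 13·96.2 + 68·78.3 + 94·47.4 = 1250.6 + 5324.4 + 4455.6 = 11030.6.
Divide by N: 11030.6 / 175 = 63.032 → 63.03.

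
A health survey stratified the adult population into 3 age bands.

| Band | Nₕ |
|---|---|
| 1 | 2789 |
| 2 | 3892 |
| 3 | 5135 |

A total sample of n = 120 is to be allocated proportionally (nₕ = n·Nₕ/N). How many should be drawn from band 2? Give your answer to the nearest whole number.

N = 2789 + 3892 + 5135 = 11816.
n_2 = 120·3892/11816 = 39.526... → 40.

40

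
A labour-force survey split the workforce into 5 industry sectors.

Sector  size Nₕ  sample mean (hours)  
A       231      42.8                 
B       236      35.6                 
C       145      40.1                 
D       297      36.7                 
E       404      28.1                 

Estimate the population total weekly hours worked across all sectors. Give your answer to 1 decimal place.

46355.2

Population total = Σ Nₕ·x̄ₕ (each stratum's size times its mean).
231·42.8 + 236·35.6 + 145·40.1 + 297·36.7 + 404·28.1 = 9886.8 + 8401.6 + 5814.5 + 10899.9 + 11352.4 = 46355.2.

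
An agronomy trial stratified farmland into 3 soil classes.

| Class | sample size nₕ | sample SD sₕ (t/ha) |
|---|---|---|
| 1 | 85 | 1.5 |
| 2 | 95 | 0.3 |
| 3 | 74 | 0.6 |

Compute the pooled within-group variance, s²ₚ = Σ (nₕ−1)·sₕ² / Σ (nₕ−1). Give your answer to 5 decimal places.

Degrees of freedom: 84 + 94 + 73 = 251.
Σ(nₕ−1)sₕ² = 84·2.25 + 94·0.09 + 73·0.36 = 223.74.
s²ₚ = 223.74 / 251 = 0.8913944... → 0.89139.

0.89139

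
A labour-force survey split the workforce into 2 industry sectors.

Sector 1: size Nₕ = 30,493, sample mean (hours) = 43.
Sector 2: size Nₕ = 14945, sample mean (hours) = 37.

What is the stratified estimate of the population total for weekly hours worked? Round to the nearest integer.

Estimate total by summing Nₕ·x̄ₕ over strata.
30493·43 + 14945·37 = 1311199 + 552965 = 1864164.

1864164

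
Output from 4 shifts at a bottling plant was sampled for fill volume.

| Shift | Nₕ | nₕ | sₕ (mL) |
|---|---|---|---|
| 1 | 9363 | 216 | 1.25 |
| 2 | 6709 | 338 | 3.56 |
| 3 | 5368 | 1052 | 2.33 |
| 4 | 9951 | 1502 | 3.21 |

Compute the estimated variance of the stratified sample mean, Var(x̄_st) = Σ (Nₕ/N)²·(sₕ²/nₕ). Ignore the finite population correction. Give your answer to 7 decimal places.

0.0031966

N = 31391. Term for each stratum: Wₕ²sₕ²/nₕ.
Var(x̄_st) = 0.0006435555 + 0.0017127287 + 0.0001509075 + 0.0006893873 = 0.0031965790 → 0.0031966.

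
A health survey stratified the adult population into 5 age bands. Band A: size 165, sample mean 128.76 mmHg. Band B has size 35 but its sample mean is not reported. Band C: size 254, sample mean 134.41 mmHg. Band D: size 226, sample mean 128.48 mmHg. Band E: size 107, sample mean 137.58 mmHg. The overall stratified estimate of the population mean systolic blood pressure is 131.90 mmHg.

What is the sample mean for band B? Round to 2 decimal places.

N = 165 + 35 + 254 + 226 + 107 = 787.
Overall total = μ·N = 131.90·787 = 103805.3.
Subtract the known strata: 165·128.76 + 254·134.41 + 226·128.48 + 107·137.58 = 99143.08.
Remaining total for band B: 103805.3 − 99143.08 = 4662.22.
Divide by its size: 4662.22 / 35 = 133.2063... → 133.21.

133.21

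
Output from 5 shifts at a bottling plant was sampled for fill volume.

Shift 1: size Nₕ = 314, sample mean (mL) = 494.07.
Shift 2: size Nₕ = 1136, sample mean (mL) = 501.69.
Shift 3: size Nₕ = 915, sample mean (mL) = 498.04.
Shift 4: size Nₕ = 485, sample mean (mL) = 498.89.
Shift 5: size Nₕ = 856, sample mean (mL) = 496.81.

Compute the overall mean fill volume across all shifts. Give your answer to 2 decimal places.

498.65

N = 3706; weights Wₕ = Nₕ/N = (0.0847, 0.3065, 0.2469, 0.1309, 0.2310).
x̄_st = Σ Wₕ·x̄ₕ = 0.0847·494.07 + 0.3065·501.69 + 0.2469·498.04 + 0.1309·498.89 + 0.2310·496.81 ≈ 498.6496...
→ 498.65.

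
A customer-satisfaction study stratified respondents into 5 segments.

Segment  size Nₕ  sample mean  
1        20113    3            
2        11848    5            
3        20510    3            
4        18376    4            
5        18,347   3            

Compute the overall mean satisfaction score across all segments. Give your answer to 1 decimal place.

3.5

N = 20113 + 11848 + 20510 + 18376 + 18347 = 89194.
The stratified mean weights each stratum mean by its population share Nₕ/N.
Σ Nₕx̄ₕ = 20113·3 + 11848·5 + 20510·3 + 18376·4 + 18347·3 = 60339 + 59240 + 61530 + 73504 + 55041 = 309654.
Divide by N: 309654 / 89194 = 3.472... → 3.5.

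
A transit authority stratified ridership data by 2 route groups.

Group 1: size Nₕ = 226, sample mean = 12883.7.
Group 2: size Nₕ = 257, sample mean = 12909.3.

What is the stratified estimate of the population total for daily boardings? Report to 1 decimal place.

1: 226·12883.7 = 2911716.2
2: 257·12909.3 = 3317690.1
τ̂ = Σ Nₕx̄ₕ = 6229406.3.

6229406.3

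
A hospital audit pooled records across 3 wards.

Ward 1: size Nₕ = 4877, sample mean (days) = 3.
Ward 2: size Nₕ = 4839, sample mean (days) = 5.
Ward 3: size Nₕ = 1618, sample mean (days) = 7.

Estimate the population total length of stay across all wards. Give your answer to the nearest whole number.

50152

Estimate total by summing Nₕ·x̄ₕ over strata.
4877·3 + 4839·5 + 1618·7 = 14631 + 24195 + 11326 = 50152.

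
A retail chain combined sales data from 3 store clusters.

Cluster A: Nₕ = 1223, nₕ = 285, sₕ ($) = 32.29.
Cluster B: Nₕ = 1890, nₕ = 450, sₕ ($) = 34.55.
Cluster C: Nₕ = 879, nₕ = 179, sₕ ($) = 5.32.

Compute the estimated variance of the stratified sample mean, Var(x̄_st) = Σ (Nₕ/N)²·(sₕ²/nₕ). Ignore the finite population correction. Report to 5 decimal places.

N = 3992. Term for each stratum: Wₕ²sₕ²/nₕ.
Var(x̄_st) = 0.34337058 + 0.59460168 + 0.00766597 = 0.94563823 → 0.94564.

0.94564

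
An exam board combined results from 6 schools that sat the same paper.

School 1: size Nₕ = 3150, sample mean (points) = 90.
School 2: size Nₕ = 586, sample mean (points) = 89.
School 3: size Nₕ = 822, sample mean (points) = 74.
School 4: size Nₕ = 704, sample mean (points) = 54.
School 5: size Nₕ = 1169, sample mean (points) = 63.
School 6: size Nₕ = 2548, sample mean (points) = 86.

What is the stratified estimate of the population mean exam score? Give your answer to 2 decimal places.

81.00

N = 8979; weights Wₕ = Nₕ/N = (0.3508, 0.0653, 0.0915, 0.0784, 0.1302, 0.2838).
x̄_st = Σ Wₕ·x̄ₕ = 0.3508·90 + 0.0653·89 + 0.0915·74 + 0.0784·54 + 0.1302·63 + 0.2838·86 ≈ 80.9971...
→ 81.00.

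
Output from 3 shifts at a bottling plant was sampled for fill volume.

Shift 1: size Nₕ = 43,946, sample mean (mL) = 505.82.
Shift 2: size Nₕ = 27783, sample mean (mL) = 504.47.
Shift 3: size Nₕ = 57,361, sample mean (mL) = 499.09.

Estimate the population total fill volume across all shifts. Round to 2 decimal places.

64872757.22

1: 43946·505.82 = 22228765.72
2: 27783·504.47 = 14015690.01
3: 57361·499.09 = 28628301.49
τ̂ = Σ Nₕx̄ₕ = 64872757.22.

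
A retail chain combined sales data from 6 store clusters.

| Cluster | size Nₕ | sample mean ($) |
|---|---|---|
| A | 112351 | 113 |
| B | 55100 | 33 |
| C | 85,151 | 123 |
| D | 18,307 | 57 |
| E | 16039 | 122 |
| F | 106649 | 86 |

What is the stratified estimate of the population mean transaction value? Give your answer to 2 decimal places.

94.41

x̄_st = (Σ Nₕx̄ₕ) / (Σ Nₕ) = (112351·113 + 55100·33 + 85151·123 + 18307·57 + 16039·122 + 106649·86) / 393597
= 37159607 / 393597 = 94.4103... → 94.41.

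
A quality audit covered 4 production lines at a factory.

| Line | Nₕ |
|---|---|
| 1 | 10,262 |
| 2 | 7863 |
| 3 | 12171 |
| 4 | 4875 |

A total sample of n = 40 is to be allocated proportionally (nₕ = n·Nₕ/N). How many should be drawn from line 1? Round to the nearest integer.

Share of line 1 = 10262/35171 = 0.29177.
Allocate 40 × 0.29177 = 11.671... → 12.

12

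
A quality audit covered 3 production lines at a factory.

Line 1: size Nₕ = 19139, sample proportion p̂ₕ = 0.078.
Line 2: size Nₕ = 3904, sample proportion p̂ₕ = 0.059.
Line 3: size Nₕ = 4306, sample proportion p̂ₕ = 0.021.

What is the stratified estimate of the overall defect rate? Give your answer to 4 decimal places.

Wₕ = Nₕ/N with N = 27349: 0.6998, 0.1427, 0.1574.
p̂_st = 0.6998·0.078 + 0.1427·0.059 + 0.1574·0.021 ≈ 0.066313... → 0.0663.

0.0663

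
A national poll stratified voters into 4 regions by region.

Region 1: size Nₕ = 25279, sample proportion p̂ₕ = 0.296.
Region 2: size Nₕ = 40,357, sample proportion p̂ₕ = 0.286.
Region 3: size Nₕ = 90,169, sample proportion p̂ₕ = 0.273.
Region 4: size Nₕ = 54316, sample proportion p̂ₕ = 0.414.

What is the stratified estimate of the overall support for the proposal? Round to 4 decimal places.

0.3147

N = 25279 + 40357 + 90169 + 54316 = 210121.
Overall proportion = Σ (Nₕ/N)·p̂ₕ.
Σ Nₕp̂ₕ = 7482.584 + 11542.102 + 24616.137 + 22486.824 = 66127.647.
66127.647 / 210121 = 0.314712... → 0.3147.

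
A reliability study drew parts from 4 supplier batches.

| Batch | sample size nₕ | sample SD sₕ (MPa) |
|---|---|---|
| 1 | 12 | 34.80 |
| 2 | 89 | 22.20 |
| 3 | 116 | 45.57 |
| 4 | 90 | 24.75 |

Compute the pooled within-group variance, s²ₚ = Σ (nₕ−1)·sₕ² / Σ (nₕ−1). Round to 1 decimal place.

1155.2

Degrees of freedom: 11 + 88 + 115 + 89 = 303.
Σ(nₕ−1)sₕ² = 11·1211.04 + 88·492.84 + 115·2076.6249 + 89·612.5625 = 350021.286.
s²ₚ = 350021.286 / 303 = 1155.186... → 1155.2.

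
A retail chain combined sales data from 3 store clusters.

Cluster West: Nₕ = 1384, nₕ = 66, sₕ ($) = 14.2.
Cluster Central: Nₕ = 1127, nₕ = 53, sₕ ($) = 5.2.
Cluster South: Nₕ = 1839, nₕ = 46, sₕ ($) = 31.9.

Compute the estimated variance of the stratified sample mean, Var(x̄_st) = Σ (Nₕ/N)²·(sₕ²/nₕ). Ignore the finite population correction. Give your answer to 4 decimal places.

N = 4350. Term for each stratum: Wₕ²sₕ²/nₕ.
Var(x̄_st) = 0.3092619 + 0.0342452 + 3.9537434 = 4.2972505 → 4.2973.

4.2973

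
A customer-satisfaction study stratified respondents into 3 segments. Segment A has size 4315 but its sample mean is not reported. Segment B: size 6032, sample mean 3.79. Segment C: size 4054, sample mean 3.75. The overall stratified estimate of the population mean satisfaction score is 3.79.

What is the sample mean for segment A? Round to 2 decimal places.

3.83

Σ Nₕx̄ₕ = N·μ, so 4315·x̄_A = 14401·3.79 − (6032·3.79 + 4054·3.75).
= 54579.79 − 38063.78 = 16516.01.
x̄_A = 16516.01 / 4315 = 3.8276... → 3.83.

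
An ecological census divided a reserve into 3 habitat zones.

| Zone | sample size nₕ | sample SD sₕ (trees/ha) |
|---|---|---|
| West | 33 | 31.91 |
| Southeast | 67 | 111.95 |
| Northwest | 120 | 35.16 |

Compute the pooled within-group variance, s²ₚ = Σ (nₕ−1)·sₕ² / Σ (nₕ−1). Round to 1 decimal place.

West: (33−1)·31.91² = 32·1018.2481 = 32583.9392
Southeast: (67−1)·111.95² = 66·12532.8025 = 827164.965
Northwest: (120−1)·35.16² = 119·1236.2256 = 147110.8464
Numerator = 1006859.7506; denominator = Σ(nₕ−1) = 217.
s²ₚ = 1006859.7506/217 = 4639.907... → 4639.9.

4639.9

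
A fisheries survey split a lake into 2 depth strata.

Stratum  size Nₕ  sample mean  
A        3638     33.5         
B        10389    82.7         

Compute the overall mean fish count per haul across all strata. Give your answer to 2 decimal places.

69.94

N = 3638 + 10389 = 14027.
The stratified mean weights each stratum mean by its population share Nₕ/N.
Σ Nₕx̄ₕ = 3638·33.5 + 10389·82.7 = 121873 + 859170.3 = 981043.3.
Divide by N: 981043.3 / 14027 = 69.9396... → 69.94.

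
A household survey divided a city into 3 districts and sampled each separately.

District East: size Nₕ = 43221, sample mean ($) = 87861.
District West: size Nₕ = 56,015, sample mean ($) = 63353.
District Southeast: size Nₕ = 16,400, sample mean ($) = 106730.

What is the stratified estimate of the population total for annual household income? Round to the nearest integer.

East: 43221·87861 = 3797440281
West: 56015·63353 = 3548718295
Southeast: 16400·106730 = 1750372000
τ̂ = Σ Nₕx̄ₕ = 9096530576.

9096530576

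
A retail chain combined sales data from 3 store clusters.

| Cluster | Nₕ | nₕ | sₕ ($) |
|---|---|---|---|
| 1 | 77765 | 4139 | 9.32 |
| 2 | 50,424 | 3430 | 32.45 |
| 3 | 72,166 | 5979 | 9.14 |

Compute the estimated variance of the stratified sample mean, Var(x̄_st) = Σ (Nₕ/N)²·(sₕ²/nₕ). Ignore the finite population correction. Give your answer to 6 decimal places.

0.024419

N = 200355; Wₕ = Nₕ/N.
cluster 1: (77765/200355)²·9.32²/4139 = 0.003161581
cluster 2: (50424/200355)²·32.45²/3430 = 0.019445070
cluster 3: (72166/200355)²·9.14²/5979 = 0.001812712
Sum = 0.024419363 → 0.024419.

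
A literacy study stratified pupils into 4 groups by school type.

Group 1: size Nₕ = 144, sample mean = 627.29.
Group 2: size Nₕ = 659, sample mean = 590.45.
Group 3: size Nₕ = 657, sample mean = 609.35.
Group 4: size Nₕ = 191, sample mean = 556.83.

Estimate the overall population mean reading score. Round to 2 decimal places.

597.29

N = 1651; weights Wₕ = Nₕ/N = (0.0872, 0.3992, 0.3979, 0.1157).
x̄_st = Σ Wₕ·x̄ₕ = 0.0872·627.29 + 0.3992·590.45 + 0.3979·609.35 + 0.1157·556.83 ≈ 597.2948...
→ 597.29.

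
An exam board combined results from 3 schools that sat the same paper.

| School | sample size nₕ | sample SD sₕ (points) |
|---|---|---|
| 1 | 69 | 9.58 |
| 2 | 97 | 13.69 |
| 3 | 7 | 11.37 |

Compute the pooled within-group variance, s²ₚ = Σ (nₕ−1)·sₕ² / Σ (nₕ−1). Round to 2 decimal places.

1: (69−1)·9.58² = 68·91.7764 = 6240.7952
2: (97−1)·13.69² = 96·187.4161 = 17991.9456
3: (7−1)·11.37² = 6·129.2769 = 775.6614
Numerator = 25008.4022; denominator = Σ(nₕ−1) = 170.
s²ₚ = 25008.4022/170 = 147.1082... → 147.11.

147.11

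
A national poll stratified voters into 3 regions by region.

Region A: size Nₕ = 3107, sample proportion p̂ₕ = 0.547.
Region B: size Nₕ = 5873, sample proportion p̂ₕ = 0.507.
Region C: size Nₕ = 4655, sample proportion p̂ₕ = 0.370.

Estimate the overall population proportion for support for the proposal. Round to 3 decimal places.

0.469

N = 3107 + 5873 + 4655 = 13635.
Overall proportion = Σ (Nₕ/N)·p̂ₕ.
Σ Nₕp̂ₕ = 1699.529 + 2977.611 + 1722.35 = 6399.49.
6399.49 / 13635 = 0.46934... → 0.469.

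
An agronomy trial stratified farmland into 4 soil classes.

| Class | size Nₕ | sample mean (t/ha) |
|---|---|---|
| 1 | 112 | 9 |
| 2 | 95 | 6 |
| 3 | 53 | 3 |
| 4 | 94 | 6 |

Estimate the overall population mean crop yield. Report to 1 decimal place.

N = 354; weights Wₕ = Nₕ/N = (0.3164, 0.2684, 0.1497, 0.2655).
x̄_st = Σ Wₕ·x̄ₕ = 0.3164·9 + 0.2684·6 + 0.1497·3 + 0.2655·6 ≈ 6.5
→ 6.5.

6.5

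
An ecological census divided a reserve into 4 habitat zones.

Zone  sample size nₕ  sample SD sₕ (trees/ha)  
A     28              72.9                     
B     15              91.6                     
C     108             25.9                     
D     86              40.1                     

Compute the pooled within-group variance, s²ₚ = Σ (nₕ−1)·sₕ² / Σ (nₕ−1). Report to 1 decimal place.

2014.7

Degrees of freedom: 27 + 14 + 107 + 85 = 233.
Σ(nₕ−1)sₕ² = 27·5314.41 + 14·8390.56 + 107·670.81 + 85·1608.01 = 469414.43.
s²ₚ = 469414.43 / 233 = 2014.654... → 2014.7.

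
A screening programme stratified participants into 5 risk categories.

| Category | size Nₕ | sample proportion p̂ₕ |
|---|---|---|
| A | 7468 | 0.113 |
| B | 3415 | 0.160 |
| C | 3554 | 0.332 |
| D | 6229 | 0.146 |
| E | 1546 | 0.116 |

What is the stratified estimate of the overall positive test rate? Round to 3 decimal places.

Wₕ = Nₕ/N with N = 22212: 0.3362, 0.1537, 0.1600, 0.2804, 0.0696.
p̂_st = 0.3362·0.113 + 0.1537·0.160 + 0.1600·0.332 + 0.2804·0.146 + 0.0696·0.116 ≈ 0.16473... → 0.165.

0.165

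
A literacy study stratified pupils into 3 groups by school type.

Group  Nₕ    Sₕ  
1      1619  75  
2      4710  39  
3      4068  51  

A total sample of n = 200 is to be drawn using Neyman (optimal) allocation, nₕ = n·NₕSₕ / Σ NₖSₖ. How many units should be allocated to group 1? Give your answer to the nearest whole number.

47

1: NₕSₕ = 1619·75 = 121425
2: NₕSₕ = 4710·39 = 183690
3: NₕSₕ = 4068·51 = 207468
Σ NₕSₕ = 512583.
n_1 = 200·121425/512583 = 47.378... → 47.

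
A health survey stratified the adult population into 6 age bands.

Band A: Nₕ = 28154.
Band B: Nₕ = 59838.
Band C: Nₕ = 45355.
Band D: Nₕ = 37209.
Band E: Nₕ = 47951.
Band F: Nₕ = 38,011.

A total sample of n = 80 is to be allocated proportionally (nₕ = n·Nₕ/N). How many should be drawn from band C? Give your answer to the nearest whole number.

N = 28154 + 59838 + 45355 + 37209 + 47951 + 38011 = 256518.
n_C = 80·45355/256518 = 14.145... → 14.

14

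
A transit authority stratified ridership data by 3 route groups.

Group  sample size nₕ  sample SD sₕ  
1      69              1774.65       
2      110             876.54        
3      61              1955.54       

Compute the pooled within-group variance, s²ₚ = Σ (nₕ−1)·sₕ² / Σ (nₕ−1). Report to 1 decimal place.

Degrees of freedom: 68 + 109 + 60 = 237.
Σ(nₕ−1)sₕ² = 68·3149382.6225 + 109·768322.3716 + 60·3824136.6916 = 527353358.3304.
s²ₚ = 527353358.3304 / 237 = 2225119.655... → 2225119.7.

2225119.7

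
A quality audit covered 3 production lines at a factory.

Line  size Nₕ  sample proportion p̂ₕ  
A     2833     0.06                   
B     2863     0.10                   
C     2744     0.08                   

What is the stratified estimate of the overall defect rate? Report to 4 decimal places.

N = 2833 + 2863 + 2744 = 8440.
Overall proportion = Σ (Nₕ/N)·p̂ₕ.
Σ Nₕp̂ₕ = 169.98 + 286.3 + 219.52 = 675.8.
675.8 / 8440 = 0.080071... → 0.0801.

0.0801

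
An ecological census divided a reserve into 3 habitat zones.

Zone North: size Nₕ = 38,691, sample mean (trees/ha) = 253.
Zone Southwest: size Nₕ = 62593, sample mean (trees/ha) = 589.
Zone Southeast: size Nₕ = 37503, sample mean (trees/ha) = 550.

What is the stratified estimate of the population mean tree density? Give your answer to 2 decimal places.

N = 38691 + 62593 + 37503 = 138787.
Overall mean = Σ (Nₕ/N)·x̄ₕ — weight by population share, not a simple average.
Σ Nₕx̄ₕ = 38691·253 + 62593·589 + 37503·550 = 9788823 + 36867277 + 20626650 = 67282750.
Divide by N: 67282750 / 138787 = 484.7914... → 484.79.

484.79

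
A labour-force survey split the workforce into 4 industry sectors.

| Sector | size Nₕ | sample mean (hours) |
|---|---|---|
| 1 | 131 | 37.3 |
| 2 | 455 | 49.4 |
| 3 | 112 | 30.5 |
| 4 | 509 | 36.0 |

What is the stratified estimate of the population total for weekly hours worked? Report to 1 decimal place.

49103.3

Estimate total by summing Nₕ·x̄ₕ over strata.
131·37.3 + 455·49.4 + 112·30.5 + 509·36.0 = 4886.3 + 22477 + 3416 + 18324 = 49103.3.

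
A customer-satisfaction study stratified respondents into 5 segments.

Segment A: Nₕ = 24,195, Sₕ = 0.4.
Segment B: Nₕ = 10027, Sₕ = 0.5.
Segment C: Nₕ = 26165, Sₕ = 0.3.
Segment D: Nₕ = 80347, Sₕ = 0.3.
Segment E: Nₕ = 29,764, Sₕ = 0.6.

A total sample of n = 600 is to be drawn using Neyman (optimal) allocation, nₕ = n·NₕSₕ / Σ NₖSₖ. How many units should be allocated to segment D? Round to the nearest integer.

224

A: NₕSₕ = 24195·0.4 = 9678
B: NₕSₕ = 10027·0.5 = 5013.5
C: NₕSₕ = 26165·0.3 = 7849.5
D: NₕSₕ = 80347·0.3 = 24104.1
E: NₕSₕ = 29764·0.6 = 17858.4
Σ NₕSₕ = 64503.5.
n_D = 600·24104.1/64503.5 = 224.212... → 224.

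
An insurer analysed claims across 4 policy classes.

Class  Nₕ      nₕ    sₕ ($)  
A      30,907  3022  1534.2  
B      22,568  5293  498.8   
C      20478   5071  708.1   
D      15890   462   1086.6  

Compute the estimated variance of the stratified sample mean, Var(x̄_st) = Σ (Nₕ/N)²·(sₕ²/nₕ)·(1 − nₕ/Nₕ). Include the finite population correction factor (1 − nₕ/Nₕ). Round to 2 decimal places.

N = 89843; Wₕ = Nₕ/N.
class A: (30907/89843)²·1534.2²/3022·(1 − 3022/30907) = 83.16269
class B: (22568/89843)²·498.8²/5293·(1 − 5293/22568) = 2.27035
class C: (20478/89843)²·708.1²/5071·(1 − 5071/20478) = 3.86485
class D: (15890/89843)²·1086.6²/462·(1 − 462/15890) = 77.61800
Sum = 166.91589 → 166.92.

166.92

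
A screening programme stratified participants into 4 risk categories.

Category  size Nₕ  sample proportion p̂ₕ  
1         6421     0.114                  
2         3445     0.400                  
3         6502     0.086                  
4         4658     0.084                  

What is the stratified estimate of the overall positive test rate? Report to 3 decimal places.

0.146

Wₕ = Nₕ/N with N = 21026: 0.3054, 0.1638, 0.3092, 0.2215.
p̂_st = 0.3054·0.114 + 0.1638·0.400 + 0.3092·0.086 + 0.2215·0.084 ≈ 0.14555... → 0.146.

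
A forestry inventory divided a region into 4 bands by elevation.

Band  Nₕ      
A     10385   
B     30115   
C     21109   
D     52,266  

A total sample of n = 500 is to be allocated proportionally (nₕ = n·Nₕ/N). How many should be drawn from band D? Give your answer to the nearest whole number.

N = 10385 + 30115 + 21109 + 52266 = 113875.
n_D = 500·52266/113875 = 229.488... → 229.

229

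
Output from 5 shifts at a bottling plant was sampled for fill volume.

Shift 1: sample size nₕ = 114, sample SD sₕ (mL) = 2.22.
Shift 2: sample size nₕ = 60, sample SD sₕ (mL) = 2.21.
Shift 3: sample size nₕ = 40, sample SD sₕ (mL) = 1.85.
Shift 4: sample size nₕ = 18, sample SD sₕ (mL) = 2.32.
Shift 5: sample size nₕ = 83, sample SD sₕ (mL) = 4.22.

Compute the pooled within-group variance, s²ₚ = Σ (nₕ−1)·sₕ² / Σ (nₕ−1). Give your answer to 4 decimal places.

Degrees of freedom: 113 + 59 + 39 + 17 + 82 = 310.
Σ(nₕ−1)sₕ² = 113·4.9284 + 59·4.8841 + 39·3.4225 + 17·5.3824 + 82·17.8084 = 2530.3382.
s²ₚ = 2530.3382 / 310 = 8.162381... → 8.1624.

8.1624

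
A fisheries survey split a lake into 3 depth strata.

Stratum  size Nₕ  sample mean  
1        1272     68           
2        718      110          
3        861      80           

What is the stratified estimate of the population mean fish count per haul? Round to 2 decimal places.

82.20

N = 2851; weights Wₕ = Nₕ/N = (0.4462, 0.2518, 0.3020).
x̄_st = Σ Wₕ·x̄ₕ = 0.4462·68 + 0.2518·110 + 0.3020·80 ≈ 82.2013...
→ 82.20.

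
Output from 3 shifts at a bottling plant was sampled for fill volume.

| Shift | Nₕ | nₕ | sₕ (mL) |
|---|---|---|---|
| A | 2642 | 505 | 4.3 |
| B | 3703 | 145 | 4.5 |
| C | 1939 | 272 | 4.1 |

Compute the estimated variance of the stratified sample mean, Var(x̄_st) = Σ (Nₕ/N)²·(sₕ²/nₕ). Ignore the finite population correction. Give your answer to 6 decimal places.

0.035015

N = 8284; Wₕ = Nₕ/N.
shift A: (2642/8284)²·4.3²/505 = 0.003724183
shift B: (3703/8284)²·4.5²/145 = 0.027905144
shift C: (1939/8284)²·4.1²/272 = 0.003385901
Sum = 0.035015228 → 0.035015.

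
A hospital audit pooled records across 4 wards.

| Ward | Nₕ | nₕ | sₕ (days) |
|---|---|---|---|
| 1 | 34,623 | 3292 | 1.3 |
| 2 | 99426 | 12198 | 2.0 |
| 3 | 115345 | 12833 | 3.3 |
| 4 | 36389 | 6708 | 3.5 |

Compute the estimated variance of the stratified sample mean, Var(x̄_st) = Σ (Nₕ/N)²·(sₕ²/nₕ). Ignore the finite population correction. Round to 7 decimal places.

0.0002151

N = 285783; Wₕ = Nₕ/N.
ward 1: (34623/285783)²·1.3²/3292 = 0.0000075350
ward 2: (99426/285783)²·2.0²/12198 = 0.0000396916
ward 3: (115345/285783)²·3.3²/12833 = 0.0001382370
ward 4: (36389/285783)²·3.5²/6708 = 0.0000296081
Sum = 0.0002150717 → 0.0002151.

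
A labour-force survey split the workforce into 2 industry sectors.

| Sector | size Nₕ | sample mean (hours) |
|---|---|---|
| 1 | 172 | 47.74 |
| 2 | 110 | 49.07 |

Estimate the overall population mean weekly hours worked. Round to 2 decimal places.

48.26

N = 172 + 110 = 282.
Weight each subgroup mean by Nₕ/N and sum.
Σ Nₕx̄ₕ = 172·47.74 + 110·49.07 = 8211.28 + 5397.7 = 13608.98.
Divide by N: 13608.98 / 282 = 48.2588... → 48.26.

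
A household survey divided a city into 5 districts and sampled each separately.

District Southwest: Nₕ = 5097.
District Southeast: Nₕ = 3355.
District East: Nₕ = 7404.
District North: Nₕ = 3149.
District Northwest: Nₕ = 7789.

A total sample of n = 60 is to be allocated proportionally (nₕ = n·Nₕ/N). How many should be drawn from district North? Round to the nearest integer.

7

N = 5097 + 3355 + 7404 + 3149 + 7789 = 26794.
n_North = 60·3149/26794 = 7.052... → 7.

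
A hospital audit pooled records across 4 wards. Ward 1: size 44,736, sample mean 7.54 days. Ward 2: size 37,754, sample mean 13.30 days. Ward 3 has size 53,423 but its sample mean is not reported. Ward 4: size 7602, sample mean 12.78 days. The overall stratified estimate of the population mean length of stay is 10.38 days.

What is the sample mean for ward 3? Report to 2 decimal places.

10.35

Σ Nₕx̄ₕ = N·μ, so 53423·x̄_3 = 143515·10.38 − (44736·7.54 + 37754·13.30 + 7602·12.78).
= 1489685.7 − 936591.2 = 553094.5.
x̄_3 = 553094.5 / 53423 = 10.3531... → 10.35.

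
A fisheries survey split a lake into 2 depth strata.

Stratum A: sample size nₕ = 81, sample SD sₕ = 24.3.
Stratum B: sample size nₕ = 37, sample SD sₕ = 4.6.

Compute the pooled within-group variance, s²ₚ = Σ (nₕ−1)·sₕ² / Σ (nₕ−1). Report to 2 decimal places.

Degrees of freedom: 80 + 36 = 116.
Σ(nₕ−1)sₕ² = 80·590.49 + 36·21.16 = 48000.96.
s²ₚ = 48000.96 / 116 = 413.8014... → 413.80.

413.80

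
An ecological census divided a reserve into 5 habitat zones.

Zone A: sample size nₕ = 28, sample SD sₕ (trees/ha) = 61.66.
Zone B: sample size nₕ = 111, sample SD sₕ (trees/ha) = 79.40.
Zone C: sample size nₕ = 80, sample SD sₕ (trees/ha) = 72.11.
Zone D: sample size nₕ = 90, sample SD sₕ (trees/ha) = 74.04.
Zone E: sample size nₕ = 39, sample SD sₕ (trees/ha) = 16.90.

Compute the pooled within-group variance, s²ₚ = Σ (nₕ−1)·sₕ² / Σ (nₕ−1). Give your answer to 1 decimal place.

4972.8

A: (28−1)·61.66² = 27·3801.9556 = 102652.8012
B: (111−1)·79.40² = 110·6304.36 = 693479.6
C: (80−1)·72.11² = 79·5199.8521 = 410788.3159
D: (90−1)·74.04² = 89·5481.9216 = 487891.0224
E: (39−1)·16.90² = 38·285.61 = 10853.18
Numerator = 1705664.9195; denominator = Σ(nₕ−1) = 343.
s²ₚ = 1705664.9195/343 = 4972.784... → 4972.8.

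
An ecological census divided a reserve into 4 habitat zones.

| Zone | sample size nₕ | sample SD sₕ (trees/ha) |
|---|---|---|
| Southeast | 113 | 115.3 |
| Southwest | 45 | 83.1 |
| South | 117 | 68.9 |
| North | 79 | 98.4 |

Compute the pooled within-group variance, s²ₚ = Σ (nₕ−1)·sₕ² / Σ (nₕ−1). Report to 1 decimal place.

8853.4

Southeast: (113−1)·115.3² = 112·13294.09 = 1488938.08
Southwest: (45−1)·83.1² = 44·6905.61 = 303846.84
South: (117−1)·68.9² = 116·4747.21 = 550676.36
North: (79−1)·98.4² = 78·9682.56 = 755239.68
Numerator = 3098700.96; denominator = Σ(nₕ−1) = 350.
s²ₚ = 3098700.96/350 = 8853.431... → 8853.4.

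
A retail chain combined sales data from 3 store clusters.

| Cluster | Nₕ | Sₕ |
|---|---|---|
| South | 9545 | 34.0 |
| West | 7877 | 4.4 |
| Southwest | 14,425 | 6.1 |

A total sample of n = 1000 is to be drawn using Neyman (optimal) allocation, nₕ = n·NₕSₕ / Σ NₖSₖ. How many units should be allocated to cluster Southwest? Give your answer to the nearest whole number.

Σ NₕSₕ = 9545·34.0 + 7877·4.4 + 14425·6.1 = 447181.3.
Share for Southwest: 87992.5/447181.3 = 0.19677.
n_Southwest = 1000 × 0.19677 = 196.771... → 197.

197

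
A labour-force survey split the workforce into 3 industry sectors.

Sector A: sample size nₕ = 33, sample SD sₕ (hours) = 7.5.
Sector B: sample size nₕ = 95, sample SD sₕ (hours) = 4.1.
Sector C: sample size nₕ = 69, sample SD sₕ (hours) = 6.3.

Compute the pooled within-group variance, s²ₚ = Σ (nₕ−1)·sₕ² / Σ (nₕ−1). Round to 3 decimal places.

Degrees of freedom: 32 + 94 + 68 = 194.
Σ(nₕ−1)sₕ² = 32·56.25 + 94·16.81 + 68·39.69 = 6079.06.
s²ₚ = 6079.06 / 194 = 31.33536... → 31.335.

31.335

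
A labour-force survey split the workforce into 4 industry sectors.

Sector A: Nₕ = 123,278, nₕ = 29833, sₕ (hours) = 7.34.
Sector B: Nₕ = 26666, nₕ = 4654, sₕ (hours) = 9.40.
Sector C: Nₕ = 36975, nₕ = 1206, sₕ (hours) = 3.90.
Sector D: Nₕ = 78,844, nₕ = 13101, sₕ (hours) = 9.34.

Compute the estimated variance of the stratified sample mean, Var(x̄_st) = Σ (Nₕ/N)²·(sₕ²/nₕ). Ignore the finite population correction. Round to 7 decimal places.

N = 265763. Term for each stratum: Wₕ²sₕ²/nₕ.
Var(x̄_st) = 0.0003885772 + 0.0001911420 + 0.0002441233 + 0.0005860539 = 0.0014098964 → 0.0014099.

0.0014099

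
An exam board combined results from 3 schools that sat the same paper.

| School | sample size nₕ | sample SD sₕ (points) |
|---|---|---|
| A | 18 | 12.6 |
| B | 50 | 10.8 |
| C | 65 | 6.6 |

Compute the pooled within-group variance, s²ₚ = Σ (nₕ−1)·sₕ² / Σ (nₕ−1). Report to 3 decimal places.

Degrees of freedom: 17 + 49 + 64 = 130.
Σ(nₕ−1)sₕ² = 17·158.76 + 49·116.64 + 64·43.56 = 11202.12.
s²ₚ = 11202.12 / 130 = 86.17015... → 86.170.

86.170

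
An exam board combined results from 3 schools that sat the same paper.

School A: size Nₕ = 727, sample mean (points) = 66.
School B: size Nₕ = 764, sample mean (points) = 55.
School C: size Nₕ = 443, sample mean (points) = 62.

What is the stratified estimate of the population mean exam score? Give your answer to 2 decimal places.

N = 1934; weights Wₕ = Nₕ/N = (0.3759, 0.3950, 0.2291).
x̄_st = Σ Wₕ·x̄ₕ = 0.3759·66 + 0.3950·55 + 0.2291·62 ≈ 60.7384...
→ 60.74.

60.74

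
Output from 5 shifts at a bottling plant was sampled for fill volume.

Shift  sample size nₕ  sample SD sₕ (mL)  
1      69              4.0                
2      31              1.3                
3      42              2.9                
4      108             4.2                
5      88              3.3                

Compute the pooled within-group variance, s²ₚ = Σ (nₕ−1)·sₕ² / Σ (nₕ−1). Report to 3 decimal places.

1: (69−1)·4.0² = 68·16 = 1088
2: (31−1)·1.3² = 30·1.69 = 50.7
3: (42−1)·2.9² = 41·8.41 = 344.81
4: (108−1)·4.2² = 107·17.64 = 1887.48
5: (88−1)·3.3² = 87·10.89 = 947.43
Numerator = 4318.42; denominator = Σ(nₕ−1) = 333.
s²ₚ = 4318.42/333 = 12.96823... → 12.968.

12.968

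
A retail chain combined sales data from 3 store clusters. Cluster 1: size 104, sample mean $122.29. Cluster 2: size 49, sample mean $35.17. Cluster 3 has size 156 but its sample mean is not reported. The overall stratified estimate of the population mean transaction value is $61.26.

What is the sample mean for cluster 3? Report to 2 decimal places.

Σ Nₕx̄ₕ = N·μ, so 156·x̄_3 = 309·61.26 − (104·122.29 + 49·35.17).
= 18929.34 − 14441.49 = 4487.85.
x̄_3 = 4487.85 / 156 = 28.7683... → 28.77.

28.77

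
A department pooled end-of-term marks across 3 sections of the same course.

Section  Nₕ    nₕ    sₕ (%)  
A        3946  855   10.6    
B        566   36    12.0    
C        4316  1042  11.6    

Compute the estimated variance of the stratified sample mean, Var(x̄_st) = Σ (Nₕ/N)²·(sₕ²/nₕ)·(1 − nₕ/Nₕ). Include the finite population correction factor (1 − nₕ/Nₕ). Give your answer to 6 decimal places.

0.059378

N = 8828; Wₕ = Nₕ/N.
section A: (3946/8828)²·10.6²/855·(1 − 855/3946) = 0.020567289
section B: (566/8828)²·12.0²/36·(1 − 36/566) = 0.015396700
section C: (4316/8828)²·11.6²/1042·(1 − 1042/4316) = 0.023414437
Sum = 0.059378426 → 0.059378.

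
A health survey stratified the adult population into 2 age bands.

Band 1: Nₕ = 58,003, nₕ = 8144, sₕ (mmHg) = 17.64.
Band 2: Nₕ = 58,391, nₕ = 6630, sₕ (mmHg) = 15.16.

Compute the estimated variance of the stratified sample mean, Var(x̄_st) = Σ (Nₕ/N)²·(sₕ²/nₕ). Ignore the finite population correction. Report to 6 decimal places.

0.018213

N = 116394. Term for each stratum: Wₕ²sₕ²/nₕ.
Var(x̄_st) = 0.009488534 + 0.008723997 = 0.018212531 → 0.018213.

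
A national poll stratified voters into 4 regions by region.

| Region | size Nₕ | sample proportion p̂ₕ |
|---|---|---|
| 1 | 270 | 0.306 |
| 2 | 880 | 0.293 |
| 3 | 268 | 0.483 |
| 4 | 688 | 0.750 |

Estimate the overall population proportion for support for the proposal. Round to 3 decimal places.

0.468

N = 270 + 880 + 268 + 688 = 2106.
Overall proportion = Σ (Nₕ/N)·p̂ₕ.
Σ Nₕp̂ₕ = 82.62 + 257.84 + 129.444 + 516 = 985.904.
985.904 / 2106 = 0.46814... → 0.468.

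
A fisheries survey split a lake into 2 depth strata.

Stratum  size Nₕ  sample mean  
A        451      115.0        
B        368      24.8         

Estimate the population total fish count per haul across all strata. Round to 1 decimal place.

Population total = Σ Nₕ·x̄ₕ (each stratum's size times its mean).
451·115.0 + 368·24.8 = 51865 + 9126.4 = 60991.4.

60991.4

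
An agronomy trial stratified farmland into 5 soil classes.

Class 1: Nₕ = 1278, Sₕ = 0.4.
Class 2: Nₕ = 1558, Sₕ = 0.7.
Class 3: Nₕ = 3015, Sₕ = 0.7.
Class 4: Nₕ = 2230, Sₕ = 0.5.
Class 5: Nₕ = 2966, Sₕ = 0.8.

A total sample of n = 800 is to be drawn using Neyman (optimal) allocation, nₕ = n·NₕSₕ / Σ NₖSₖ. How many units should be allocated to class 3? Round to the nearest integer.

234

1: NₕSₕ = 1278·0.4 = 511.2
2: NₕSₕ = 1558·0.7 = 1090.6
3: NₕSₕ = 3015·0.7 = 2110.5
4: NₕSₕ = 2230·0.5 = 1115
5: NₕSₕ = 2966·0.8 = 2372.8
Σ NₕSₕ = 7200.1.
n_3 = 800·2110.5/7200.1 = 234.497... → 234.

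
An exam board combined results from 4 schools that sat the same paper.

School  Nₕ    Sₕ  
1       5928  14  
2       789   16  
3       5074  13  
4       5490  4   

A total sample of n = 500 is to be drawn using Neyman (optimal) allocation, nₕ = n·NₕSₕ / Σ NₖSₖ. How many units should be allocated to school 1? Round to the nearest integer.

226

1: NₕSₕ = 5928·14 = 82992
2: NₕSₕ = 789·16 = 12624
3: NₕSₕ = 5074·13 = 65962
4: NₕSₕ = 5490·4 = 21960
Σ NₕSₕ = 183538.
n_1 = 500·82992/183538 = 226.089... → 226.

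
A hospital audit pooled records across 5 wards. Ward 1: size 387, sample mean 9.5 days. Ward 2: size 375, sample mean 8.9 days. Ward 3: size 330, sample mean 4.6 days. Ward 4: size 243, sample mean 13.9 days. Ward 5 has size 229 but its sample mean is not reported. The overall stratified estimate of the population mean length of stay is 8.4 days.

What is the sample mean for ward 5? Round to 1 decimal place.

N = 387 + 375 + 330 + 243 + 229 = 1564.
Overall total = μ·N = 8.4·1564 = 13137.6.
Subtract the known strata: 387·9.5 + 375·8.9 + 330·4.6 + 243·13.9 = 11909.7.
Remaining total for ward 5: 13137.6 − 11909.7 = 1227.9.
Divide by its size: 1227.9 / 229 = 5.362... → 5.4.

5.4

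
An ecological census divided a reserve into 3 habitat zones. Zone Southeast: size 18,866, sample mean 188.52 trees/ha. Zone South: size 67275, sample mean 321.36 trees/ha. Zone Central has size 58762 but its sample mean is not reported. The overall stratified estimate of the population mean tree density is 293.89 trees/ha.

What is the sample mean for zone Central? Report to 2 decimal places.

296.27

Σ Nₕx̄ₕ = N·μ, so 58762·x̄_Central = 144903·293.89 − (18866·188.52 + 67275·321.36).
= 42585542.67 − 25176112.32 = 17409430.35.
x̄_Central = 17409430.35 / 58762 = 296.2702... → 296.27.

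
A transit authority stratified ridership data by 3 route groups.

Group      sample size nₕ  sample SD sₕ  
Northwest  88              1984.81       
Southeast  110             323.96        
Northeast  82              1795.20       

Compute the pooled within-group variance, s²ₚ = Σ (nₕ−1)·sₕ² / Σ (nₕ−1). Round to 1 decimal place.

2220995.3

Northwest: (88−1)·1984.81² = 87·3939470.7361 = 342733954.0407
Southeast: (110−1)·323.96² = 109·104950.0816 = 11439558.8944
Northeast: (82−1)·1795.20² = 81·3222743.04 = 261042186.24
Numerator = 615215699.1751; denominator = Σ(nₕ−1) = 277.
s²ₚ = 615215699.1751/277 = 2220995.304... → 2220995.3.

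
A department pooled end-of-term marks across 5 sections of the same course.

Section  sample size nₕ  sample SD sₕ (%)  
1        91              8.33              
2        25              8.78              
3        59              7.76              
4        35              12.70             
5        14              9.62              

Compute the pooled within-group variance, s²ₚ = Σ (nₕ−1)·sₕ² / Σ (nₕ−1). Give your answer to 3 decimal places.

Degrees of freedom: 90 + 24 + 58 + 34 + 13 = 219.
Σ(nₕ−1)sₕ² = 90·69.3889 + 24·77.0884 + 58·60.2176 + 34·161.29 + 13·92.5444 = 18274.6806.
s²ₚ = 18274.6806 / 219 = 83.44603... → 83.446.

83.446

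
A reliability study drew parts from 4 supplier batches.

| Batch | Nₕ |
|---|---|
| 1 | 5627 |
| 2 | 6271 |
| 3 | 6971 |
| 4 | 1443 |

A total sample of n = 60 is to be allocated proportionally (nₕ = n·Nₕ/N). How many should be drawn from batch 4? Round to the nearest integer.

4

N = 5627 + 6271 + 6971 + 1443 = 20312.
n_4 = 60·1443/20312 = 4.263... → 4.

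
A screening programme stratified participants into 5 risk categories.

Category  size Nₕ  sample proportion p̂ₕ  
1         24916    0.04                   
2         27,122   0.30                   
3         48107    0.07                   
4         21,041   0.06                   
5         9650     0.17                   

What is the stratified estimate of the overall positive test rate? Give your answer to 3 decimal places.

Wₕ = Nₕ/N with N = 130836: 0.1904, 0.2073, 0.3677, 0.1608, 0.0738.
p̂_st = 0.1904·0.04 + 0.2073·0.30 + 0.3677·0.07 + 0.1608·0.06 + 0.0738·0.17 ≈ 0.11773... → 0.118.

0.118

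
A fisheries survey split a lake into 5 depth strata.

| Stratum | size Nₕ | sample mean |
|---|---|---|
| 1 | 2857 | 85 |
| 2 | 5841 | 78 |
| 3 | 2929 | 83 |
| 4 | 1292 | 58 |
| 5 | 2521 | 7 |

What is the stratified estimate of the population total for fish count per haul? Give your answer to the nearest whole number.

1034133

1: 2857·85 = 242845
2: 5841·78 = 455598
3: 2929·83 = 243107
4: 1292·58 = 74936
5: 2521·7 = 17647
τ̂ = Σ Nₕx̄ₕ = 1034133.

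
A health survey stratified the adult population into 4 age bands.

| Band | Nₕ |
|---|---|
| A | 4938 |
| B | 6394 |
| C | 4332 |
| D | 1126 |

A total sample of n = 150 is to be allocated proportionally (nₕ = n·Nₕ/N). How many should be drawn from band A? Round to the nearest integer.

44

Share of band A = 4938/16790 = 0.29410.
Allocate 150 × 0.29410 = 44.116... → 44.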